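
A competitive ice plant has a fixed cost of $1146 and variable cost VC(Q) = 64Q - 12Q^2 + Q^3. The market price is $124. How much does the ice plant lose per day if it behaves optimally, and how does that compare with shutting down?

AVC = 64 - 12Q + Q^2; min AVC = $28 at Q = 6. Since P = $124 ≥ min AVC, the firm produces.
MC = 64 - 24Q + 3Q^2. Setting P = MC and taking the root on the rising branch gives Q* = 10.
TR = 124·10 = 1240. TC = 1146 + 440 = 1586. Profit = 1240 − 1586 = -$346.
That loss of $346 beats the $1146 the firm would lose by shutting down; producing recovers $800 of fixed cost.

Profit = -$346 at Q = 10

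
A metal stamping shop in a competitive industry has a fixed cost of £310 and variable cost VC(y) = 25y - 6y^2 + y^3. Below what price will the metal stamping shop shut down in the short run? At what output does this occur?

The firm shuts down when price falls below the minimum of average variable cost. AVC = VC/y = 25 - 6y + y^2.
dAVC/dy = -6 + 2y = 0 gives y = 3. min AVC = 25 - 6·3 + 3^2 = 16.
The firm shuts down for any P below £16.

£16 per unit, at y = 3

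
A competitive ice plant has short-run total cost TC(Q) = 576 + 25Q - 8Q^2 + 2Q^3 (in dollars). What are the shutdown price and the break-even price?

AVC = 25 - 8Q + 2Q^2; minimized at Q = 2, giving min AVC = $17. That is the shutdown price.
ATC = 576/Q + 25 - 8Q + 2Q^2. Setting dATC/dQ = −576/Q^2 − 8 + 4Q = 0 gives Q = 6 (since 4·6^3 − 8·6^2 = 576).
min ATC = 576/6 + 25 − 8·6 + 2·6^2 = $145. That is the break-even price.
Between these two prices the firm operates at a loss; above $145 it earns a profit.

Shutdown price = $17; break-even price = $145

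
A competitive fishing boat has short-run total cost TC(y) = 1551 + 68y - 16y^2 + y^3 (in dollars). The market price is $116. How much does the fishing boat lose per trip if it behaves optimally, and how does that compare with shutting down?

AVC = 68 - 16y + y^2; min AVC = $4 at y = 8. Since P = $116 ≥ min AVC, the firm produces.
With MC = 68 - 32y + 3y^2, P = MC on the upward-sloping part at y* = 12.
TR = 116·12 = 1392. TC = 1551 + 240 = 1791. Profit = 1392 − 1791 = -$399.
By producing, the firm covers all variable cost plus $1152 of fixed cost; shutting down would lose the full $1551.

Profit = -$399 at y = 12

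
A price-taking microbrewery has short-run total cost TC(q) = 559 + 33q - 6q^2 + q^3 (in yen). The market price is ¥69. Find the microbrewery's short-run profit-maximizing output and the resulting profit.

Profit = -¥343 at q = 6

AVC = 33 - 6q + q^2; min AVC = ¥24 at q = 3. Since P = ¥69 ≥ min AVC, the firm produces.
With MC = 33 - 12q + 3q^2, P = MC on the upward-sloping part at q* = 6.
TR = 69·6 = 414. TC = 559 + 198 = 757. Profit = 414 − 757 = -¥343.
By producing, the firm covers all variable cost plus ¥216 of fixed cost; shutting down would lose the full ¥559.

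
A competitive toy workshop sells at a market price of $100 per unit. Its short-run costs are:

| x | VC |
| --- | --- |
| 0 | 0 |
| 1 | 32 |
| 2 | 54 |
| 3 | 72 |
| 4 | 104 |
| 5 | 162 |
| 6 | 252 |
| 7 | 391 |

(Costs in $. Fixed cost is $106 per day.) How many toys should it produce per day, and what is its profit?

Profit at each row (π = 100x − TC): x=0: -106; x=1: -38; x=2: 40; x=3: 122; x=4: 190; x=5: 232; x=6: 242; x=7: 203.
Profit is maximized at x = 6. AVC there is 252/6 = $42 ≤ P, so producing beats shutting down (which would give -$106).

x = 6; profit = $242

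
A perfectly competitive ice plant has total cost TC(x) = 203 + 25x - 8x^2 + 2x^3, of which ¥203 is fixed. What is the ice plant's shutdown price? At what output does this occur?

The shutdown price is the minimum of AVC. VC = 25x - 8x^2 + 2x^3, so AVC = 25 - 8x + 2x^2.
At the minimum of AVC, MC = AVC. MC = 25 - 16x + 6x^2; setting MC = AVC gives 4x^2 - 8x = 0, so x = 2. min AVC = 17.
So the shutdown price is ¥17.

¥17 per unit, at x = 2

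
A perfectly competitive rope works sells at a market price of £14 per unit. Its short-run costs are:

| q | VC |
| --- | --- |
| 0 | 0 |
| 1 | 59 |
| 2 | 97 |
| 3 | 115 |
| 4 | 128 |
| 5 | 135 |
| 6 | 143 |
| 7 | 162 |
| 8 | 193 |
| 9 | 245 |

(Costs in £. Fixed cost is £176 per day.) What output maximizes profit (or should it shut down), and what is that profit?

Compute π = P·q − TC at each output: q=0: -176; q=1: -221; q=2: -245; q=3: -249; q=4: -248; q=5: -241; q=6: -235; q=7: -240; q=8: -257; q=9: -295.
Profit is highest at q = 0. Equivalently, the lowest AVC in the table is 162/7 ≈ £23.14 at q = 7, and P = £14 falls below it — price never covers variable cost, so the firm shuts down and loses only its fixed cost.

q = 0 (shut down); profit = -£176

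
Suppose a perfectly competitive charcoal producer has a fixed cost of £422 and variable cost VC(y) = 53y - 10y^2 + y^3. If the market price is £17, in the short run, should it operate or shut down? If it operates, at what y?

Strip out fixed cost: VC = 53y - 10y^2 + y^3. Then AVC = 53 - 10y + y^2 and MC = 53 - 20y + 3y^2.
AVC is minimized where dAVC/dy = -10 + 2y = 0, at y = 5; min AVC = 53 - 10·5 + 5^2 = £28.
Since P = £17 < min AVC = £28, price fails to cover variable cost at any output.
Best response: produce nothing and absorb the £422 fixed cost.

Shut down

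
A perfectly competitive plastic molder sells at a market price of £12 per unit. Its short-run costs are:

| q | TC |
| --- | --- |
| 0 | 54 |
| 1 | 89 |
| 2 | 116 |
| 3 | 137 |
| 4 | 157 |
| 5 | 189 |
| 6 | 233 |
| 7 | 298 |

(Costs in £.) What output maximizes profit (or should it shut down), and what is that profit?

q = 0 (shut down); profit = -£54

Profit at each row (π = 12q − TC): q=0: -54; q=1: -77; q=2: -92; q=3: -101; q=4: -109; q=5: -129; q=6: -161; q=7: -214.
Profit is highest at q = 0. Equivalently, the lowest AVC in the table is 103/4 ≈ £25.75 at q = 4, and P = £12 falls below it — price never covers variable cost, so the firm shuts down and loses only its fixed cost.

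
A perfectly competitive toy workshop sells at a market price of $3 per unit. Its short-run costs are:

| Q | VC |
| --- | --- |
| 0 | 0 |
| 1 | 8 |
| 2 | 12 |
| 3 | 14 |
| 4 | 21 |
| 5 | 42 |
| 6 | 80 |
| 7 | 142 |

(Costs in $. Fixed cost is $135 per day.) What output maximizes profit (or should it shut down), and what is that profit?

Q = 0 (shut down); profit = -$135

Tabulate TR − TC: Q=0: -135; Q=1: -140; Q=2: -141; Q=3: -140; Q=4: -144; Q=5: -162; Q=6: -197; Q=7: -256.
Profit is highest at Q = 0. Equivalently, the lowest AVC in the table is 14/3 ≈ $4.67 at Q = 3, and P = $3 falls below it — price never covers variable cost, so the firm shuts down and loses only its fixed cost.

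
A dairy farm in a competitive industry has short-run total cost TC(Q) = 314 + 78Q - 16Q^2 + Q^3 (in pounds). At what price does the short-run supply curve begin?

£14 per unit

Short-run supply begins at min AVC. From VC = 78Q - 16Q^2 + Q^3, AVC = 78 - 16Q + Q^2.
dAVC/dQ = -16 + 2Q = 0 gives Q = 8. min AVC = 78 - 16·8 + 8^2 = 14.
So the shutdown price is £14.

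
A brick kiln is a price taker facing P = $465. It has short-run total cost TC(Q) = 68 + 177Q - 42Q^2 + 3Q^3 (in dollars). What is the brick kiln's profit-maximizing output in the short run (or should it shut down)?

Strip out fixed cost: VC = 177Q - 42Q^2 + 3Q^3. Then AVC = 177 - 42Q + 3Q^2 and MC = 177 - 84Q + 9Q^2.
AVC is minimized where dAVC/dQ = -42 + 6Q = 0, at Q = 7; min AVC = 177 - 42·7 + 3·7^2 = $30.
Because $465 ≥ $30, revenue can cover variable cost; the firm operates.
Set P = MC: 465 = 177 - 84Q + 9Q^2 → -288 - 84Q + 9Q^2 = 0. The roots are Q = -8/3 and Q = 12; the profit-maximizing output is on the rising part of MC, so Q* = 12.
Check: AVC at Q = 12 is $105 ≤ P, so revenue covers variable cost.
Profit = P·Q − TC = 465·12 − 1328 = $4252.

Produce at Q = 12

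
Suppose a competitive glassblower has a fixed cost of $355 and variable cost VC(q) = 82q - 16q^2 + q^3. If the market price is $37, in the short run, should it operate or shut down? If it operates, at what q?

Strip out fixed cost: VC = 82q - 16q^2 + q^3. Then AVC = 82 - 16q + q^2 and MC = 82 - 32q + 3q^2.
The AVC parabola has its vertex at q = 16/2 = 8, where AVC = 82 - 16·8 + 8^2 = $18.
P = $37 exceeds min AVC = $18, so the firm stays open.
Set P = MC: 37 = 82 - 32q + 3q^2 → 45 - 32q + 3q^2 = 0. The roots are q = 5/3 and q = 9; the profit-maximizing output is on the rising part of MC, so q* = 9.
Check: AVC at q = 9 is $19 ≤ P, so revenue covers variable cost.
Profit = P·q − TC = 37·9 − 526 = -$193, a loss, but smaller than the $355 fixed cost the firm would lose by shutting down.

Produce at q = 9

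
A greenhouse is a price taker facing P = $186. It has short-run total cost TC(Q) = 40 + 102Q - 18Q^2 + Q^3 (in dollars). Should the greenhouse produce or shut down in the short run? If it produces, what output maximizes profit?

Strip out fixed cost: VC = 102Q - 18Q^2 + Q^3. Then AVC = 102 - 18Q + Q^2 and MC = 102 - 36Q + 3Q^2.
AVC is minimized where dAVC/dQ = -18 + 2Q = 0, at Q = 9; min AVC = 102 - 18·9 + 9^2 = $21.
Because $186 ≥ $21, revenue can cover variable cost; the firm operates.
Set P = MC: 186 = 102 - 36Q + 3Q^2 → -84 - 36Q + 3Q^2 = 0. The roots are Q = -2 and Q = 14; the profit-maximizing output is on the rising part of MC, so Q* = 14.
Check: AVC at Q = 14 is $46 ≤ P, so revenue covers variable cost.
Profit = P·Q − TC = 186·14 − 684 = $1920.

Produce at Q = 14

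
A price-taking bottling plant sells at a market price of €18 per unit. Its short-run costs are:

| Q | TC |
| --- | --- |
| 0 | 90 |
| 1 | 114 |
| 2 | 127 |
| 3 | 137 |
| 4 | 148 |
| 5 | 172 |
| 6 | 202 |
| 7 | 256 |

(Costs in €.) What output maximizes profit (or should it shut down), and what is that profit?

Q = 4; profit = -€76

Profit at each row (π = 18Q − TC): Q=0: -90; Q=1: -96; Q=2: -91; Q=3: -83; Q=4: -76; Q=5: -82; Q=6: -94; Q=7: -130.
Profit is maximized at Q = 4. AVC there is 58/4 = €14.50 ≤ P, so producing beats shutting down (which would give -€90).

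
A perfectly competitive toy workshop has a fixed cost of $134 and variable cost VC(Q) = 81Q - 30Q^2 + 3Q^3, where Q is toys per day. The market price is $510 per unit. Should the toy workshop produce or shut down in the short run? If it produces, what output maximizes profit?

Variable cost is VC = 81Q - 30Q^2 + 3Q^3, so AVC = VC/Q = 81 - 30Q + 3Q^2 and MC = dTC/dQ = 81 - 60Q + 9Q^2.
AVC is minimized where dAVC/dQ = -30 + 6Q = 0, at Q = 5; min AVC = 81 - 30·5 + 3·5^2 = $6.
P = $510 exceeds min AVC = $6, so the firm stays open.
Solving P = MC: -429 - 60Q + 9Q^2 = 0 ⇒ Q = -13/3 or 11. On the upward-sloping branch, Q* = 11.
Check: AVC at Q = 11 is $114 ≤ P, so revenue covers variable cost.
Profit = P·Q − TC = 510·11 − 1388 = $4222.

Produce at Q = 11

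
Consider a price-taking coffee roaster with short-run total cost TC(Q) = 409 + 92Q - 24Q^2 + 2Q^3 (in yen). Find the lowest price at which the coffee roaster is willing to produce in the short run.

¥20 per unit

The shutdown price is the minimum of AVC. VC = 92Q - 24Q^2 + 2Q^3, so AVC = 92 - 24Q + 2Q^2.
At the minimum of AVC, MC = AVC. MC = 92 - 48Q + 6Q^2; setting MC = AVC gives 4Q^2 - 24Q = 0, so Q = 6. min AVC = 20.
So the shutdown price is ¥20.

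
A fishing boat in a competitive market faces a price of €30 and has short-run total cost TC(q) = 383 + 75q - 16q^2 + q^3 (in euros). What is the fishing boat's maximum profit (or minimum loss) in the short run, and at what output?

AVC = 75 - 16q + q^2 has its minimum €11 at q = 8; price €30 clears that bar, so the firm operates.
MC = 75 - 32q + 3q^2. Setting P = MC and taking the root on the rising branch gives q* = 9.
TR = 30·9 = 270. TC = 383 + 108 = 491. Profit = 270 − 491 = -€221.
Shutting down would mean losing the fixed cost of €383, so operating at a loss of €221 is better by €162.

Profit = -€221 at q = 9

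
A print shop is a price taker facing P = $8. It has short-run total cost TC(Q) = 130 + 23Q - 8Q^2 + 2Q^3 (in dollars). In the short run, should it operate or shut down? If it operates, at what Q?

From TC, MC = TC'(Q) = 23 - 16Q + 6Q^2 and AVC = VC/Q = 23 - 8Q + 2Q^2.
The AVC parabola has its vertex at Q = 8/4 = 2, where AVC = 23 - 8·2 + 2·2^2 = $15.
With P < min AVC ($8 < $15), every unit sold adds to the loss.
Shutting down limits the loss to fixed cost, $130.

Shut down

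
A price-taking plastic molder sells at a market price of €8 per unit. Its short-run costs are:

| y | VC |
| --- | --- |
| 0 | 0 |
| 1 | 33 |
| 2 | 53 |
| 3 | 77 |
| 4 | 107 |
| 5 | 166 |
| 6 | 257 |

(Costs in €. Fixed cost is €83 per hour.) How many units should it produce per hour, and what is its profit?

Compute π = P·y − TC at each output: y=0: -83; y=1: -108; y=2: -120; y=3: -136; y=4: -158; y=5: -209; y=6: -292.
Profit is highest at y = 0. Equivalently, the lowest AVC in the table is 77/3 ≈ €25.67 at y = 3, and P = €8 falls below it — price never covers variable cost, so the firm shuts down and loses only its fixed cost.

y = 0 (shut down); profit = -€83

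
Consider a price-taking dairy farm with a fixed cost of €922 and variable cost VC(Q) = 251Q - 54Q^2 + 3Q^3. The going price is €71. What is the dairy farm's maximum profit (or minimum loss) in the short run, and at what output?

AVC = 251 - 54Q + 3Q^2 has its minimum €8 at Q = 9; price €71 clears that bar, so the firm operates.
MC = 251 - 108Q + 9Q^2. Setting P = MC and taking the root on the rising branch gives Q* = 10.
TR = 71·10 = 710. TC = 922 + 110 = 1032. Profit = 710 − 1032 = -€322.
That loss of €322 beats the €922 the firm would lose by shutting down; producing recovers €600 of fixed cost.

Profit = -€322 at Q = 10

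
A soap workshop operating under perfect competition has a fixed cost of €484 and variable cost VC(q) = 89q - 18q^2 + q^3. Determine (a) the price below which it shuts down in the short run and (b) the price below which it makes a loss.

Shutdown price = min AVC. AVC = 89 - 18q + q^2, with vertex at q = 9 and minimum €8.
ATC = 484/q + 89 - 18q + q^2. Setting dATC/dq = −484/q^2 − 18 + 2q = 0 gives q = 11 (since 2·11^3 − 18·11^2 = 484).
min ATC = 484/11 + 89 − 18·11 + 11^2 = €56. That is the break-even price.
For €8 ≤ P < €56 the firm produces at a loss; below €8 it shuts down.

Shutdown price = €8; break-even price = €56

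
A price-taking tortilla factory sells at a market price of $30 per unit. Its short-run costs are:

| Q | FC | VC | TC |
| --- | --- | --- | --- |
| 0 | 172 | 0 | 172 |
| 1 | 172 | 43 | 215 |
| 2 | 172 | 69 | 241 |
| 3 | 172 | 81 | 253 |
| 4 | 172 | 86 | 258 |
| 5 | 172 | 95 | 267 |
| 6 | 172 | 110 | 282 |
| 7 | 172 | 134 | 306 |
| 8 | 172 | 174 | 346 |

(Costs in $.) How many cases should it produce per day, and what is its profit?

Compute π = P·Q − TC at each output: Q=0: -172; Q=1: -185; Q=2: -181; Q=3: -163; Q=4: -138; Q=5: -117; Q=6: -102; Q=7: -96; Q=8: -106.
Profit is maximized at Q = 7. AVC there is 134/7 = $19.14 ≤ P, so producing beats shutting down (which would give -$172).

Q = 7; profit = -$96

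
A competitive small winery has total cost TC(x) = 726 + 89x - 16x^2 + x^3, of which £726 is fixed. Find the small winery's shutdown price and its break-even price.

AVC = 89 - 16x + x^2; minimized at x = 8, giving min AVC = £25. That is the shutdown price.
ATC = 726/x + 89 - 16x + x^2. Setting dATC/dx = −726/x^2 − 16 + 2x = 0 gives x = 11 (since 2·11^3 − 16·11^2 = 726).
min ATC = 726/11 + 89 − 16·11 + 11^2 = £100. That is the break-even price.
Between these two prices the firm operates at a loss; above £100 it earns a profit.

Shutdown price = £25; break-even price = £100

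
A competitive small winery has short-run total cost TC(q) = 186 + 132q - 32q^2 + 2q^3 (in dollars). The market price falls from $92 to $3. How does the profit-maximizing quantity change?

MC = 132 - 64q + 6q^2; the shutdown threshold is min AVC = $4 (at q = 8).
At P = $92 ≥ min AVC, set P = MC on the rising branch: q = 10.
At P = $3 < min AVC = $4, price no longer covers variable cost at any output, so the firm shuts down: q = 0.

Output falls from 10 to 0 (the firm shuts down)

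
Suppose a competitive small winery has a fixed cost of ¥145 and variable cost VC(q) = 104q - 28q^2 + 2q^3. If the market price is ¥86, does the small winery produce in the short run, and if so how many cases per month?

Strip out fixed cost: VC = 104q - 28q^2 + 2q^3. Then AVC = 104 - 28q + 2q^2 and MC = 104 - 56q + 6q^2.
AVC hits its minimum where MC = AVC, at q = 7, giving min AVC = 104 - 28·7 + 2·7^2 = ¥6.
Because ¥86 ≥ ¥6, revenue can cover variable cost; the firm operates.
P = MC gives 18 - 56q + 6q^2 = 0, with roots 1/3 and 9. Take the larger (rising MC): q* = 9.
Check: AVC at q = 9 is ¥14 ≤ P, so revenue covers variable cost.
Profit = P·q − TC = 86·9 − 271 = ¥503.

Produce at q = 9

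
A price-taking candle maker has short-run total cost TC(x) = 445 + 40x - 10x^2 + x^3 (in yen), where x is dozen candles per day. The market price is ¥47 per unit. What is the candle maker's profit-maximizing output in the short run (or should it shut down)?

Produce at x = 7

Strip out fixed cost: VC = 40x - 10x^2 + x^3. Then AVC = 40 - 10x + x^2 and MC = 40 - 20x + 3x^2.
AVC hits its minimum where MC = AVC, at x = 5, giving min AVC = 40 - 10·5 + 5^2 = ¥15.
Because ¥47 ≥ ¥15, revenue can cover variable cost; the firm operates.
P = MC gives -7 - 20x + 3x^2 = 0, with roots -1/3 and 7. Take the larger (rising MC): x* = 7.
Check: AVC at x = 7 is ¥19 ≤ P, so revenue covers variable cost.
Profit = P·x − TC = 47·7 − 578 = -¥249, a loss, but smaller than the ¥445 fixed cost the firm would lose by shutting down.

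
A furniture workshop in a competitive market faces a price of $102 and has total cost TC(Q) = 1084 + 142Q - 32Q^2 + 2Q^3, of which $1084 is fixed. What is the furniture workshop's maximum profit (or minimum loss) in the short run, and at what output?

Profit = -$284 at Q = 10

AVC = 142 - 32Q + 2Q^2 has its minimum $14 at Q = 8; price $102 clears that bar, so the firm operates.
MC = 142 - 64Q + 6Q^2. Setting P = MC and taking the root on the rising branch gives Q* = 10.
TR = 102·10 = 1020. TC = 1084 + 220 = 1304. Profit = 1020 − 1304 = -$284.
Shutting down would mean losing the fixed cost of $1084, so operating at a loss of $284 is better by $800.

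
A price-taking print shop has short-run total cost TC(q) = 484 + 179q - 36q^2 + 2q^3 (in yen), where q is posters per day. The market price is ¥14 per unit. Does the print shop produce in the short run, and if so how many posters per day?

Shut down

Strip out fixed cost: VC = 179q - 36q^2 + 2q^3. Then AVC = 179 - 36q + 2q^2 and MC = 179 - 72q + 6q^2.
AVC hits its minimum where MC = AVC, at q = 9, giving min AVC = 179 - 36·9 + 2·9^2 = ¥17.
Since P = ¥14 < min AVC = ¥17, price fails to cover variable cost at any output.
Best response: produce nothing and absorb the ¥484 fixed cost.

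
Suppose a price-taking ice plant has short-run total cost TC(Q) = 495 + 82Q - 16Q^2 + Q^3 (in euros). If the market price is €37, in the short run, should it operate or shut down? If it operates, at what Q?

Strip out fixed cost: VC = 82Q - 16Q^2 + Q^3. Then AVC = 82 - 16Q + Q^2 and MC = 82 - 32Q + 3Q^2.
The AVC parabola has its vertex at Q = 16/2 = 8, where AVC = 82 - 16·8 + 8^2 = €18.
Since P = €37 ≥ min AVC = €18, price covers variable cost and the firm should produce.
P = MC gives 45 - 32Q + 3Q^2 = 0, with roots 5/3 and 9. Take the larger (rising MC): Q* = 9.
Check: AVC at Q = 9 is €19 ≤ P, so revenue covers variable cost.
Profit = P·Q − TC = 37·9 − 666 = -€333, a loss, but smaller than the €495 fixed cost the firm would lose by shutting down.

Produce at Q = 9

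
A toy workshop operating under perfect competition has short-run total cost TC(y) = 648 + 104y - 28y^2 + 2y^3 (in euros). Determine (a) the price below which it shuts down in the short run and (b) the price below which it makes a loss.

AVC = 104 - 28y + 2y^2; minimized at y = 7, giving min AVC = €6. That is the shutdown price.
ATC = 648/y + 104 - 28y + 2y^2. Setting dATC/dy = −648/y^2 − 28 + 4y = 0 gives y = 9 (since 4·9^3 − 28·9^2 = 648).
min ATC = 648/9 + 104 − 28·9 + 2·9^2 = €86. That is the break-even price.
For €6 ≤ P < €86 the firm produces at a loss; below €6 it shuts down.

Shutdown price = €6; break-even price = €86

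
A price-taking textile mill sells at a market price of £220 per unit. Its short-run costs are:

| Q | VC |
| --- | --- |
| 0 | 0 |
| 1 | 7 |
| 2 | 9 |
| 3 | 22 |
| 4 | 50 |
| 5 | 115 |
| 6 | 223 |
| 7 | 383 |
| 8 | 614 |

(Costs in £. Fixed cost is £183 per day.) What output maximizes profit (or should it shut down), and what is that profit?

Compute π = P·Q − TC at each output: Q=0: -183; Q=1: 30; Q=2: 248; Q=3: 455; Q=4: 647; Q=5: 802; Q=6: 914; Q=7: 974; Q=8: 963.
Profit is maximized at Q = 7. AVC there is 383/7 = £54.71 ≤ P, so producing beats shutting down (which would give -£183).

Q = 7; profit = £974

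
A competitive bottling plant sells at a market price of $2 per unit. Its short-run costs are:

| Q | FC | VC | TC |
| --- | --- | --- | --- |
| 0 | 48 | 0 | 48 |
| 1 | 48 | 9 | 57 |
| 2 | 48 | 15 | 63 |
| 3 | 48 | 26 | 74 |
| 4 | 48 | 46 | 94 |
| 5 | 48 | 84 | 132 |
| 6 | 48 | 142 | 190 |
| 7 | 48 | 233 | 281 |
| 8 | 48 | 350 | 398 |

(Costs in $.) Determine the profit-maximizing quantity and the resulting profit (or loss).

Compute π = P·Q − TC at each output: Q=0: -48; Q=1: -55; Q=2: -59; Q=3: -68; Q=4: -86; Q=5: -122; Q=6: -178; Q=7: -267; Q=8: -382.
Profit is highest at Q = 0. Equivalently, the lowest AVC in the table is 15/2 ≈ $7.50 at Q = 2, and P = $2 falls below it — price never covers variable cost, so the firm shuts down and loses only its fixed cost.

Q = 0 (shut down); profit = -$48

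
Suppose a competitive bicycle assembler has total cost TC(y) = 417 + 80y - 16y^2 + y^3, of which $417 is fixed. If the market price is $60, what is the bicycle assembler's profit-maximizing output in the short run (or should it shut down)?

Produce at y = 10

From TC, MC = TC'(y) = 80 - 32y + 3y^2 and AVC = VC/y = 80 - 16y + y^2.
The AVC parabola has its vertex at y = 16/2 = 8, where AVC = 80 - 16·8 + 8^2 = $16.
Since P = $60 ≥ min AVC = $16, price covers variable cost and the firm should produce.
Solving P = MC: 20 - 32y + 3y^2 = 0 ⇒ y = 2/3 or 10. On the upward-sloping branch, y* = 10.
Check: AVC at y = 10 is $20 ≤ P, so revenue covers variable cost.
Profit = P·y − TC = 60·10 − 617 = -$17, a loss, but smaller than the $417 fixed cost the firm would lose by shutting down.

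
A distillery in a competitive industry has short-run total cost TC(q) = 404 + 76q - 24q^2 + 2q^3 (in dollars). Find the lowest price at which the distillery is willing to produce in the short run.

The firm shuts down when price falls below the minimum of average variable cost. AVC = VC/q = 76 - 24q + 2q^2.
At the minimum of AVC, MC = AVC. MC = 76 - 48q + 6q^2; setting MC = AVC gives 4q^2 - 24q = 0, so q = 6. min AVC = 4.
The firm shuts down for any P below $4.

$4 per unit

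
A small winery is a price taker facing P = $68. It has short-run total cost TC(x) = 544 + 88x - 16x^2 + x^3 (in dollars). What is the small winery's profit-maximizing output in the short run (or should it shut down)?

Produce at x = 10

Variable cost is VC = 88x - 16x^2 + x^3, so AVC = VC/x = 88 - 16x + x^2 and MC = dTC/dx = 88 - 32x + 3x^2.
AVC hits its minimum where MC = AVC, at x = 8, giving min AVC = 88 - 16·8 + 8^2 = $24.
P = $68 exceeds min AVC = $24, so the firm stays open.
Set P = MC: 68 = 88 - 32x + 3x^2 → 20 - 32x + 3x^2 = 0. The roots are x = 2/3 and x = 10; the profit-maximizing output is on the rising part of MC, so x* = 10.
Check: AVC at x = 10 is $28 ≤ P, so revenue covers variable cost.
Profit = P·x − TC = 68·10 − 824 = -$144, a loss, but smaller than the $544 fixed cost the firm would lose by shutting down.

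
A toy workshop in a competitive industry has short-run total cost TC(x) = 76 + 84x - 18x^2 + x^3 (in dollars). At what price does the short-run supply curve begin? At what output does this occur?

$3 per unit, at x = 9

The shutdown price is the minimum of AVC. VC = 84x - 18x^2 + x^3, so AVC = 84 - 18x + x^2.
At the minimum of AVC, MC = AVC. MC = 84 - 36x + 3x^2; setting MC = AVC gives 2x^2 - 18x = 0, so x = 9. min AVC = 3.
The firm shuts down for any P below $3.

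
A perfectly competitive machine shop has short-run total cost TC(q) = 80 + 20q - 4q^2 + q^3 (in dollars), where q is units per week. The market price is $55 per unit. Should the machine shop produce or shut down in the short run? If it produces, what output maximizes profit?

Variable cost is VC = 20q - 4q^2 + q^3, so AVC = VC/q = 20 - 4q + q^2 and MC = dTC/dq = 20 - 8q + 3q^2.
The AVC parabola has its vertex at q = 4/2 = 2, where AVC = 20 - 4·2 + 2^2 = $16.
Because $55 ≥ $16, revenue can cover variable cost; the firm operates.
Solving P = MC: -35 - 8q + 3q^2 = 0 ⇒ q = -7/3 or 5. On the upward-sloping branch, q* = 5.
Check: AVC at q = 5 is $25 ≤ P, so revenue covers variable cost.
Profit = P·q − TC = 55·5 − 205 = $70.

Produce at q = 5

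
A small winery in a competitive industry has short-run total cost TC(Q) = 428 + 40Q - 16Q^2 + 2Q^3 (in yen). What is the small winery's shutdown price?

Short-run supply begins at min AVC. From VC = 40Q - 16Q^2 + 2Q^3, AVC = 40 - 16Q + 2Q^2.
At the minimum of AVC, MC = AVC. MC = 40 - 32Q + 6Q^2; setting MC = AVC gives 4Q^2 - 16Q = 0, so Q = 4. min AVC = 8.
So the shutdown price is ¥8.

¥8 per unit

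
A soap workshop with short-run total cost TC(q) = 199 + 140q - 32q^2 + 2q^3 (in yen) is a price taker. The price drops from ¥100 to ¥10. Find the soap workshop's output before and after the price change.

Output falls from 10 to 0 (the firm shuts down)

AVC = 140 - 32q + 2q^2, minimized at q = 8 where min AVC = ¥12. MC = 140 - 64q + 6q^2.
At P = ¥100 ≥ min AVC, set P = MC on the rising branch: q = 10.
At P = ¥10 < min AVC = ¥12, price no longer covers variable cost at any output, so the firm shuts down: q = 0.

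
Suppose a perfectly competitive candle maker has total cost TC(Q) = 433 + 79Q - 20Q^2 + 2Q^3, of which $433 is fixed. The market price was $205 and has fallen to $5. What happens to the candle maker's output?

MC = 79 - 40Q + 6Q^2; the shutdown threshold is min AVC = $29 (at Q = 5).
With P = $205 above the shutdown price, P = MC gives Q = 9.
At P = $5 < min AVC = $29, price no longer covers variable cost at any output, so the firm shuts down: Q = 0.

Output falls from 9 to 0 (the firm shuts down)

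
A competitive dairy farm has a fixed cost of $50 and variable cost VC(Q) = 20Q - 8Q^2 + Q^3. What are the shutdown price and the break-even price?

Shutdown price = $4; break-even price = $15

AVC = 20 - 8Q + Q^2; minimized at Q = 4, giving min AVC = $4. That is the shutdown price.
ATC = 50/Q + 20 - 8Q + Q^2. Setting dATC/dQ = −50/Q^2 − 8 + 2Q = 0 gives Q = 5 (since 2·5^3 − 8·5^2 = 50).
min ATC = 50/5 + 20 − 8·5 + 5^2 = $15. That is the break-even price.
For $4 ≤ P < $15 the firm produces at a loss; below $4 it shuts down.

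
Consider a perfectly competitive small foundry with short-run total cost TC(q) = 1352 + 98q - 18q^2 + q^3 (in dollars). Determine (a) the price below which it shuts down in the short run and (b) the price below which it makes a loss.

Shutdown price = $17; break-even price = $137

Shutdown price = min AVC. AVC = 98 - 18q + q^2, with vertex at q = 9 and minimum $17.
ATC = 1352/q + 98 - 18q + q^2. Setting dATC/dq = −1352/q^2 − 18 + 2q = 0 gives q = 13 (since 2·13^3 − 18·13^2 = 1352).
min ATC = 1352/13 + 98 − 18·13 + 13^2 = $137. That is the break-even price.
Between these two prices the firm operates at a loss; above $137 it earns a profit.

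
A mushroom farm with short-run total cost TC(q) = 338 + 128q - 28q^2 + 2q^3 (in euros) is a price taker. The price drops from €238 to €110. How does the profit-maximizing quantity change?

Output falls from 11 to 9

AVC = 128 - 28q + 2q^2, minimized at q = 7 where min AVC = €30. MC = 128 - 56q + 6q^2.
At P = €238 ≥ min AVC, set P = MC on the rising branch: q = 11.
At P = €110 ≥ min AVC, set P = MC: q = 9. The firm stays open but cuts output.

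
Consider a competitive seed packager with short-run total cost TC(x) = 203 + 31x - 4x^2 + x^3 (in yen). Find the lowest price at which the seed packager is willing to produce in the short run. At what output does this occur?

Short-run supply begins at min AVC. From VC = 31x - 4x^2 + x^3, AVC = 31 - 4x + x^2.
dAVC/dx = -4 + 2x = 0 gives x = 2. min AVC = 31 - 4·2 + 2^2 = 27.
So the shutdown price is ¥27.

¥27 per unit, at x = 2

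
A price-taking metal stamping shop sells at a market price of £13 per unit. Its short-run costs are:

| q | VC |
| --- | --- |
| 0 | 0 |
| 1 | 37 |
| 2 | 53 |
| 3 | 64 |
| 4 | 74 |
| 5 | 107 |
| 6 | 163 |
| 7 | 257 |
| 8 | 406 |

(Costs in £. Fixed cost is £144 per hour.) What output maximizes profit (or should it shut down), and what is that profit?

q = 0 (shut down); profit = -£144

Profit at each row (π = 13q − TC): q=0: -144; q=1: -168; q=2: -171; q=3: -169; q=4: -166; q=5: -186; q=6: -229; q=7: -310; q=8: -446.
Profit is highest at q = 0. Equivalently, the lowest AVC in the table is 74/4 ≈ £18.50 at q = 4, and P = £13 falls below it — price never covers variable cost, so the firm shuts down and loses only its fixed cost.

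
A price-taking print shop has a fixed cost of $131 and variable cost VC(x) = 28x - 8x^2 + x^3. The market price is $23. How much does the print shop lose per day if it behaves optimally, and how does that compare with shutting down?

AVC = 28 - 8x + x^2; min AVC = $12 at x = 4. Since P = $23 ≥ min AVC, the firm produces.
With MC = 28 - 16x + 3x^2, P = MC on the upward-sloping part at x* = 5.
TR = 23·5 = 115. TC = 131 + 65 = 196. Profit = 115 − 196 = -$81.
By producing, the firm covers all variable cost plus $50 of fixed cost; shutting down would lose the full $131.

Profit = -$81 at x = 5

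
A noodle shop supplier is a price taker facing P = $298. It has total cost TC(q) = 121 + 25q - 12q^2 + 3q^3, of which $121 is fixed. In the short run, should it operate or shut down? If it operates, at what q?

Produce at q = 7

Variable cost is VC = 25q - 12q^2 + 3q^3, so AVC = VC/q = 25 - 12q + 3q^2 and MC = dTC/dq = 25 - 24q + 9q^2.
AVC is minimized where dAVC/dq = -12 + 6q = 0, at q = 2; min AVC = 25 - 12·2 + 3·2^2 = $13.
Because $298 ≥ $13, revenue can cover variable cost; the firm operates.
Solving P = MC: -273 - 24q + 9q^2 = 0 ⇒ q = -13/3 or 7. On the upward-sloping branch, q* = 7.
Check: AVC at q = 7 is $88 ≤ P, so revenue covers variable cost.
Profit = P·q − TC = 298·7 − 737 = $1349.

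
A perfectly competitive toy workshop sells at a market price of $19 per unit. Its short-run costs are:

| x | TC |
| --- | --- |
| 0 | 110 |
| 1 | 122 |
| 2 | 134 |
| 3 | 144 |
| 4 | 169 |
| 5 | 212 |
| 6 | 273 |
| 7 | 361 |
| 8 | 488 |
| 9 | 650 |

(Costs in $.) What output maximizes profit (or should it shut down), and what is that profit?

Tabulate TR − TC: x=0: -110; x=1: -103; x=2: -96; x=3: -87; x=4: -93; x=5: -117; x=6: -159; x=7: -228; x=8: -336; x=9: -479.
Profit is maximized at x = 3. AVC there is 34/3 = $11.33 ≤ P, so producing beats shutting down (which would give -$110).

x = 3; profit = -$87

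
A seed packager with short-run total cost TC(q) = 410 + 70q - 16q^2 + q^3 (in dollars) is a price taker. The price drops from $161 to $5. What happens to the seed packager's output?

AVC = 70 - 16q + q^2, minimized at q = 8 where min AVC = $6. MC = 70 - 32q + 3q^2.
At P = $161 ≥ min AVC, set P = MC on the rising branch: q = 13.
At P = $5 < min AVC = $6, price no longer covers variable cost at any output, so the firm shuts down: q = 0.

Output falls from 13 to 0 (the firm shuts down)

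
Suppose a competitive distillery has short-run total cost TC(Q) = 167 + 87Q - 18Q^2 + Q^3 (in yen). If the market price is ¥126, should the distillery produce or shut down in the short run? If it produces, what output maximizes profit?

Produce at Q = 13

Strip out fixed cost: VC = 87Q - 18Q^2 + Q^3. Then AVC = 87 - 18Q + Q^2 and MC = 87 - 36Q + 3Q^2.
AVC is minimized where dAVC/dQ = -18 + 2Q = 0, at Q = 9; min AVC = 87 - 18·9 + 9^2 = ¥6.
Since P = ¥126 ≥ min AVC = ¥6, price covers variable cost and the firm should produce.
P = MC gives -39 - 36Q + 3Q^2 = 0, with roots -1 and 13. Take the larger (rising MC): Q* = 13.
Check: AVC at Q = 13 is ¥22 ≤ P, so revenue covers variable cost.
Profit = P·Q − TC = 126·13 − 453 = ¥1185.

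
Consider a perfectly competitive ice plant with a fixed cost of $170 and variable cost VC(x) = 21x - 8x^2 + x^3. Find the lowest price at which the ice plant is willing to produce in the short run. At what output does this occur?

$5 per unit, at x = 4

The shutdown price is the minimum of AVC. VC = 21x - 8x^2 + x^3, so AVC = 21 - 8x + x^2.
At the minimum of AVC, MC = AVC. MC = 21 - 16x + 3x^2; setting MC = AVC gives 2x^2 - 8x = 0, so x = 4. min AVC = 5.
So the shutdown price is $5.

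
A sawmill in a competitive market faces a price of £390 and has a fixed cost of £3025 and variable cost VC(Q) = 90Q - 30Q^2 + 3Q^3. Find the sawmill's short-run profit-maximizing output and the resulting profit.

Profit = -£25 at Q = 10

AVC = 90 - 30Q + 3Q^2 has its minimum £15 at Q = 5; price £390 clears that bar, so the firm operates.
MC = 90 - 60Q + 9Q^2. Setting P = MC and taking the root on the rising branch gives Q* = 10.
TR = 390·10 = 3900. TC = 3025 + 900 = 3925. Profit = 3900 − 3925 = -£25.
By producing, the firm covers all variable cost plus £3000 of fixed cost; shutting down would lose the full £3025.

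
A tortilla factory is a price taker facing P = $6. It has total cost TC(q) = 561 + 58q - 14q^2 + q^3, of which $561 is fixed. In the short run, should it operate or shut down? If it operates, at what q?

Shut down

Strip out fixed cost: VC = 58q - 14q^2 + q^3. Then AVC = 58 - 14q + q^2 and MC = 58 - 28q + 3q^2.
AVC is minimized where dAVC/dq = -14 + 2q = 0, at q = 7; min AVC = 58 - 14·7 + 7^2 = $9.
P = $6 lies below min AVC = $9; no output level covers variable cost.
Best response: produce nothing and absorb the $561 fixed cost.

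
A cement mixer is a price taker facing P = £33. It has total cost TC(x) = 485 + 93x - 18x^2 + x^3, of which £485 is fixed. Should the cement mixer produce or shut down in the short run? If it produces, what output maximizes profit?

Produce at x = 10

Strip out fixed cost: VC = 93x - 18x^2 + x^3. Then AVC = 93 - 18x + x^2 and MC = 93 - 36x + 3x^2.
AVC is minimized where dAVC/dx = -18 + 2x = 0, at x = 9; min AVC = 93 - 18·9 + 9^2 = £12.
P = £33 exceeds min AVC = £12, so the firm stays open.
Set P = MC: 33 = 93 - 36x + 3x^2 → 60 - 36x + 3x^2 = 0. The roots are x = 2 and x = 10; the profit-maximizing output is on the rising part of MC, so x* = 10.
Check: AVC at x = 10 is £13 ≤ P, so revenue covers variable cost.
Profit = P·x − TC = 33·10 − 615 = -£285, a loss, but smaller than the £485 fixed cost the firm would lose by shutting down.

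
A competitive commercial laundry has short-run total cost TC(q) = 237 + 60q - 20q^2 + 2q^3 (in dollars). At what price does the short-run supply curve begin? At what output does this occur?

The firm shuts down when price falls below the minimum of average variable cost. AVC = VC/q = 60 - 20q + 2q^2.
dAVC/dq = -20 + 4q = 0 gives q = 5. min AVC = 60 - 20·5 + 2·5^2 = 10.
The firm shuts down for any P below $10.

$10 per unit, at q = 5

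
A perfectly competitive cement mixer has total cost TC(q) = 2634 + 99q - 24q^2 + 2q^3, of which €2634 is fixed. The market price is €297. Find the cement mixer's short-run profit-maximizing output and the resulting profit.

AVC = 99 - 24q + 2q^2; min AVC = €27 at q = 6. Since P = €297 ≥ min AVC, the firm produces.
MC = 99 - 48q + 6q^2. Setting P = MC and taking the root on the rising branch gives q* = 11.
TR = 297·11 = 3267. TC = 2634 + 847 = 3481. Profit = 3267 − 3481 = -€214.
By producing, the firm covers all variable cost plus €2420 of fixed cost; shutting down would lose the full €2634.

Profit = -€214 at q = 11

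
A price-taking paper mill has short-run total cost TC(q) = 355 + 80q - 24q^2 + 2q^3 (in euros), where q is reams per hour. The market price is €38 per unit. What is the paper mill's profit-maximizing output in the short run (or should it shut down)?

Variable cost is VC = 80q - 24q^2 + 2q^3, so AVC = VC/q = 80 - 24q + 2q^2 and MC = dTC/dq = 80 - 48q + 6q^2.
AVC hits its minimum where MC = AVC, at q = 6, giving min AVC = 80 - 24·6 + 2·6^2 = €8.
Since P = €38 ≥ min AVC = €8, price covers variable cost and the firm should produce.
Solving P = MC: 42 - 48q + 6q^2 = 0 ⇒ q = 1 or 7. On the upward-sloping branch, q* = 7.
Check: AVC at q = 7 is €10 ≤ P, so revenue covers variable cost.
Profit = P·q − TC = 38·7 − 425 = -€159, a loss, but smaller than the €355 fixed cost the firm would lose by shutting down.

Produce at q = 7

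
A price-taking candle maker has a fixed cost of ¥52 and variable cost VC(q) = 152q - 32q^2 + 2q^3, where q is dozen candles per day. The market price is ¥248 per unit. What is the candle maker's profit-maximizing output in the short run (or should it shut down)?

Variable cost is VC = 152q - 32q^2 + 2q^3, so AVC = VC/q = 152 - 32q + 2q^2 and MC = dTC/dq = 152 - 64q + 6q^2.
AVC is minimized where dAVC/dq = -32 + 4q = 0, at q = 8; min AVC = 152 - 32·8 + 2·8^2 = ¥24.
Because ¥248 ≥ ¥24, revenue can cover variable cost; the firm operates.
P = MC gives -96 - 64q + 6q^2 = 0, with roots -4/3 and 12. Take the larger (rising MC): q* = 12.
Check: AVC at q = 12 is ¥56 ≤ P, so revenue covers variable cost.
Profit = P·q − TC = 248·12 − 724 = ¥2252.

Produce at q = 12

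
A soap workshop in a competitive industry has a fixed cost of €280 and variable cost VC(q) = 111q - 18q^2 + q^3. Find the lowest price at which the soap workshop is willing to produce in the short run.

The firm shuts down when price falls below the minimum of average variable cost. AVC = VC/q = 111 - 18q + q^2.
dAVC/dq = -18 + 2q = 0 gives q = 9. min AVC = 111 - 18·9 + 9^2 = 30.
For P < €30 the firm produces nothing.

€30 per unit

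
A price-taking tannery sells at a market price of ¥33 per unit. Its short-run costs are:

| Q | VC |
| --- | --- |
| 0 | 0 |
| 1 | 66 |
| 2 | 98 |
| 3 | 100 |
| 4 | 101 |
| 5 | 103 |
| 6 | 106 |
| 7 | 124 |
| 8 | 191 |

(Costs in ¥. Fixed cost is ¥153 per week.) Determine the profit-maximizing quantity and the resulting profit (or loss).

Q = 7; profit = -¥46

Profit at each row (π = 33Q − TC): Q=0: -153; Q=1: -186; Q=2: -185; Q=3: -154; Q=4: -122; Q=5: -91; Q=6: -61; Q=7: -46; Q=8: -80.
Profit is maximized at Q = 7. AVC there is 124/7 = ¥17.71 ≤ P, so producing beats shutting down (which would give -¥153).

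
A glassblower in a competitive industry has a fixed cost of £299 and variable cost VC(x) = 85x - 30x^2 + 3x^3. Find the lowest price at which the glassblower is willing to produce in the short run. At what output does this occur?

£10 per unit, at x = 5

The firm shuts down when price falls below the minimum of average variable cost. AVC = VC/x = 85 - 30x + 3x^2.
At the minimum of AVC, MC = AVC. MC = 85 - 60x + 9x^2; setting MC = AVC gives 6x^2 - 30x = 0, so x = 5. min AVC = 10.
So the shutdown price is £10.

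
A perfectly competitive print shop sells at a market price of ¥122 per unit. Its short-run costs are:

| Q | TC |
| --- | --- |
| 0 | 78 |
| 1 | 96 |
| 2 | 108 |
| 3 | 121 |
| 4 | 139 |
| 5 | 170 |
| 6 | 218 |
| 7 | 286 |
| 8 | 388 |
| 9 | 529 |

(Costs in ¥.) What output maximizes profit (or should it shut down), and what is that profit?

Q = 8; profit = ¥588

Compute π = P·Q − TC at each output: Q=0: -78; Q=1: 26; Q=2: 136; Q=3: 245; Q=4: 349; Q=5: 440; Q=6: 514; Q=7: 568; Q=8: 588; Q=9: 569.
Profit is maximized at Q = 8. AVC there is 310/8 = ¥38.75 ≤ P, so producing beats shutting down (which would give -¥78).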